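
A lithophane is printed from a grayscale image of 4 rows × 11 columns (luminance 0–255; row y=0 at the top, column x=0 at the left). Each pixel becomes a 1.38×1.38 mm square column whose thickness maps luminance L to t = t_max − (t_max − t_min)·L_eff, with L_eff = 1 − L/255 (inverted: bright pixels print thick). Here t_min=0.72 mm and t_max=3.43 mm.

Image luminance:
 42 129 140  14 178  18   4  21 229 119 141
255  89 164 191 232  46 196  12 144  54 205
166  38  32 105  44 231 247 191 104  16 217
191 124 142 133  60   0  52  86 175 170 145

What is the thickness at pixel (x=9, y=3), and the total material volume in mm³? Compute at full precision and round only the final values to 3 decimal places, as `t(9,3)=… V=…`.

span = t_max - t_min = 3.43 - 0.72 = 2.710
L(9,3) = 170, L_eff = 1 - 170/255 = 0.333333 (inverted)
t(9,3) = 3.43 - 2.710·0.333333 = 2.527
Σt over all 4·11 pixels = 186831/2125 ≈ 87.9204706
V = pitch²·Σt = 1.38²·186831/2125 = 167.436

t(9,3)=2.527 V=167.436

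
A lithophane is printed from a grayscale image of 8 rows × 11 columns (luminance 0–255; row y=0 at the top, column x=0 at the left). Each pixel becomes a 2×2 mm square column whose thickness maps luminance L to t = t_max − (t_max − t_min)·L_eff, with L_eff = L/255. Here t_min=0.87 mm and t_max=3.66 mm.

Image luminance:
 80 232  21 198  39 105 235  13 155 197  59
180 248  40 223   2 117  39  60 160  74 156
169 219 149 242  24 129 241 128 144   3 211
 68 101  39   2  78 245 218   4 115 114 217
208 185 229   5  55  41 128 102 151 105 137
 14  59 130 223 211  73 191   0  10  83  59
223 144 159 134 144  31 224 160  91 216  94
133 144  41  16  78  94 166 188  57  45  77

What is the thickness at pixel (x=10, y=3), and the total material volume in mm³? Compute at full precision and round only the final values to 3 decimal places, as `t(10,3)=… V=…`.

t(10,3)=1.286 V=826.559

span = t_max - t_min = 3.66 - 0.87 = 2.790
L(10,3) = 217, L_eff = 217/255 = 0.850980
t(10,3) = 3.66 - 2.790·0.850980 = 1.286
Σt over all 8·11 pixels = 1756437/8500 ≈ 206.6396471
V = pitch²·Σt = 2²·1756437/8500 = 826.559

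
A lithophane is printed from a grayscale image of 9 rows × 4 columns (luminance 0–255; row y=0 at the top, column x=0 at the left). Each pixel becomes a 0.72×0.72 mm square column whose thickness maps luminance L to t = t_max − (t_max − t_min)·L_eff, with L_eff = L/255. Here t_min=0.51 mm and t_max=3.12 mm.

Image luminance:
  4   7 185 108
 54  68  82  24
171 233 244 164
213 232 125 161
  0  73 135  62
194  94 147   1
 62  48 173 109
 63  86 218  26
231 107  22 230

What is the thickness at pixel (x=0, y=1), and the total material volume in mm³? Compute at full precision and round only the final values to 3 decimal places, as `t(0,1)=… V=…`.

t(0,1)=2.567 V=36.175

span = t_max - t_min = 3.12 - 0.51 = 2.610
L(0,1) = 54, L_eff = 54/255 = 0.211765
t(0,1) = 3.12 - 2.610·0.211765 = 2.567
Σt over all 9·4 pixels = 148287/2125 ≈ 69.7821176
V = pitch²·Σt = 0.72²·148287/2125 = 36.175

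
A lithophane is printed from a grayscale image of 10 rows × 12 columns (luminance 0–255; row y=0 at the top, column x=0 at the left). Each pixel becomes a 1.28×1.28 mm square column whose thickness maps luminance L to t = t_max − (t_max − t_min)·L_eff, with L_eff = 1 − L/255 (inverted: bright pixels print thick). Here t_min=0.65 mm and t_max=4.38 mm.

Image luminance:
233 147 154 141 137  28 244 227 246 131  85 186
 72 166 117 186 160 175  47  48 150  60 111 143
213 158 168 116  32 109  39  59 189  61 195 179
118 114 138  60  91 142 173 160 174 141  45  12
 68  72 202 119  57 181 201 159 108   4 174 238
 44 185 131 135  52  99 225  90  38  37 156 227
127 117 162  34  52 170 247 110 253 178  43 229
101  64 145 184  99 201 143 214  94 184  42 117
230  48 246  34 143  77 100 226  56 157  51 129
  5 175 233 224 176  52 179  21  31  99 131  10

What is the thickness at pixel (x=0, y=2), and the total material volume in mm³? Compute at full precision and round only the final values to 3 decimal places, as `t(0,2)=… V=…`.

t(0,2)=3.766 V=497.465

span = t_max - t_min = 4.38 - 0.65 = 3.730
L(0,2) = 213, L_eff = 1 - 213/255 = 0.164706 (inverted)
t(0,2) = 4.38 - 3.730·0.164706 = 3.766
Σt over all 10·12 pixels = 309701/1020 ≈ 303.6284314
V = pitch²·Σt = 1.28²·309701/1020 = 497.465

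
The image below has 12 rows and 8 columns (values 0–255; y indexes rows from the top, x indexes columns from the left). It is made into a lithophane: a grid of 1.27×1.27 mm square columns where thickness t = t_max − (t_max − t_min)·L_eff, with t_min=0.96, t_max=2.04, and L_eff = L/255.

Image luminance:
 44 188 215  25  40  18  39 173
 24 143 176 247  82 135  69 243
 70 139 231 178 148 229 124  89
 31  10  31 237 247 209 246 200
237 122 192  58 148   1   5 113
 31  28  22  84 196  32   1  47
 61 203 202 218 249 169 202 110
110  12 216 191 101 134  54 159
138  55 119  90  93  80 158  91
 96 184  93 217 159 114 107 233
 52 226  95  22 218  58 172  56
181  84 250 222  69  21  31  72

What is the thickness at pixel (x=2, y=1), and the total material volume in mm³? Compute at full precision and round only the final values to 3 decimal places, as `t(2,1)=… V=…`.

t(2,1)=1.295 V=234.963

span = t_max - t_min = 2.04 - 0.96 = 1.080
L(2,1) = 176, L_eff = 176/255 = 0.690196
t(2,1) = 2.04 - 1.080·0.690196 = 1.295
Σt over all 12·8 pixels = 309564/2125 ≈ 145.6771765
V = pitch²·Σt = 1.27²·309564/2125 = 234.963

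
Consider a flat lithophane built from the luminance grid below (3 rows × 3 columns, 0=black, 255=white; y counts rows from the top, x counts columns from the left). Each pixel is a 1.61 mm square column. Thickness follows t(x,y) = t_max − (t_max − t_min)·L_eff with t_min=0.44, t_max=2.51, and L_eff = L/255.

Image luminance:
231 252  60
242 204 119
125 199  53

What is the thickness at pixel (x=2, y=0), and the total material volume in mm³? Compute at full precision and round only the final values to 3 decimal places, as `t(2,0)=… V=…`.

t(2,0)=2.023 V=27.309

span = t_max - t_min = 2.51 - 0.44 = 2.070
L(2,0) = 60, L_eff = 60/255 = 0.235294
t(2,0) = 2.51 - 2.070·0.235294 = 2.023
Σt over all 3·3 pixels = 1791/170 ≈ 10.5352941
V = pitch²·Σt = 1.61²·1791/170 = 27.309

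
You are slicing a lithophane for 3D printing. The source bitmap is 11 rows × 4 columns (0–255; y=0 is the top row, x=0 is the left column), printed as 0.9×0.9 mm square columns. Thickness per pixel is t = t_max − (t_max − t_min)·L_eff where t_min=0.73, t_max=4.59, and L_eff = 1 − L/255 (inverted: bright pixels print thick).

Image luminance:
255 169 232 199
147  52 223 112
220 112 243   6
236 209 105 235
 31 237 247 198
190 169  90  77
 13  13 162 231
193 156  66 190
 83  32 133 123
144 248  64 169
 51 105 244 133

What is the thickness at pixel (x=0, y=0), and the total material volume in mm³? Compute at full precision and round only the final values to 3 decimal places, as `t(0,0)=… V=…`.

t(0,0)=4.590 V=106.291

span = t_max - t_min = 4.59 - 0.73 = 3.860
L(0,0) = 255, L_eff = 1 - 255/255 = 0.000000 (inverted)
t(0,0) = 4.59 - 3.860·0.000000 = 4.590
Σt over all 11·4 pixels = 1673101/12750 ≈ 131.2236078
V = pitch²·Σt = 0.9²·1673101/12750 = 106.291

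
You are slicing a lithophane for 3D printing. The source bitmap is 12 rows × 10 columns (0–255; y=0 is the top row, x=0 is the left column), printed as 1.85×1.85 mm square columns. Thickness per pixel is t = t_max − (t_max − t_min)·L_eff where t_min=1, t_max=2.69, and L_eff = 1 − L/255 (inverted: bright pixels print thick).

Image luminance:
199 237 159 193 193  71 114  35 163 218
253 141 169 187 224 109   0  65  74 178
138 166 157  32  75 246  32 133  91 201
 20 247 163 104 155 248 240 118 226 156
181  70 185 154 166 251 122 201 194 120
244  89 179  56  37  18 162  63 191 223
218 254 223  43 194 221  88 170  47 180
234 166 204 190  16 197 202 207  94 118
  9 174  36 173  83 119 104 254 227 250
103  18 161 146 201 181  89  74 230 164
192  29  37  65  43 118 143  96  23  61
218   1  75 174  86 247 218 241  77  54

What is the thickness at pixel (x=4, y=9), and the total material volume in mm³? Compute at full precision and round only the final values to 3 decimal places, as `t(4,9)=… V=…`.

t(4,9)=2.332 V=798.479

span = t_max - t_min = 2.69 - 1 = 1.690
L(4,9) = 201, L_eff = 1 - 201/255 = 0.211765 (inverted)
t(4,9) = 2.69 - 1.690·0.211765 = 2.332
Σt over all 12·10 pixels = 1487306/6375 ≈ 233.3029020
V = pitch²·Σt = 1.85²·1487306/6375 = 798.479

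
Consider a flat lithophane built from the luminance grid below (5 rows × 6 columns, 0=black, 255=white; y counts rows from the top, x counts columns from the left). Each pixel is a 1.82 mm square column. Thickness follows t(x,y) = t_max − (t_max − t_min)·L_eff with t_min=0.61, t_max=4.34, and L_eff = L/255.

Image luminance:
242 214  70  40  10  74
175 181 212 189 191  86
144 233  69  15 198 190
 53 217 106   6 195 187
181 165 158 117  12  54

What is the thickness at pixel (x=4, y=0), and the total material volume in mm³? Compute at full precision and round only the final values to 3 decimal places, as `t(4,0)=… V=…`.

span = t_max - t_min = 4.34 - 0.61 = 3.730
L(4,0) = 10, L_eff = 10/255 = 0.039216
t(4,0) = 4.34 - 3.730·0.039216 = 4.194
Σt over all 5·6 pixels = 152839/2125 ≈ 71.9242353
V = pitch²·Σt = 1.82²·152839/2125 = 238.242

t(4,0)=4.194 V=238.242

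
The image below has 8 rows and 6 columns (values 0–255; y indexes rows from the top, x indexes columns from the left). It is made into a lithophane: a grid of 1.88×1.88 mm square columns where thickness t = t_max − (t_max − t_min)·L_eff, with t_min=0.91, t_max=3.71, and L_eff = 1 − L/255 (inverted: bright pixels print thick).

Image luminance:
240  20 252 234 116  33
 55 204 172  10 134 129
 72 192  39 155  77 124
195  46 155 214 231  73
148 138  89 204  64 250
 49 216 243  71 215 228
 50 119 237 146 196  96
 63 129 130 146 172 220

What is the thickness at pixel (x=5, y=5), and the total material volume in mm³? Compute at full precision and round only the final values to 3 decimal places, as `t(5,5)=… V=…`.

span = t_max - t_min = 3.71 - 0.91 = 2.800
L(5,5) = 228, L_eff = 1 - 228/255 = 0.105882 (inverted)
t(5,5) = 3.71 - 2.800·0.105882 = 3.414
Σt over all 8·6 pixels = 150766/1275 ≈ 118.2478431
V = pitch²·Σt = 1.88²·150766/1275 = 417.935

t(5,5)=3.414 V=417.935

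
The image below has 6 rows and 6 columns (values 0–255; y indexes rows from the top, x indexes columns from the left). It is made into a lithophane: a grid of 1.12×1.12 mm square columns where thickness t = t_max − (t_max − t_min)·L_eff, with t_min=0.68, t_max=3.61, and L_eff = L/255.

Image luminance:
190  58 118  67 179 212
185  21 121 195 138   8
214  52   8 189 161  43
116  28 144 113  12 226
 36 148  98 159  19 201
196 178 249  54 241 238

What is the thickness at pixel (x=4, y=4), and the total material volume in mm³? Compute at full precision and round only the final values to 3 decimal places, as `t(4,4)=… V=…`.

span = t_max - t_min = 3.61 - 0.68 = 2.930
L(4,4) = 19, L_eff = 19/255 = 0.074510
t(4,4) = 3.61 - 2.930·0.074510 = 3.392
Σt over all 6·6 pixels = 392357/5100 ≈ 76.9327451
V = pitch²·Σt = 1.12²·392357/5100 = 96.504

t(4,4)=3.392 V=96.504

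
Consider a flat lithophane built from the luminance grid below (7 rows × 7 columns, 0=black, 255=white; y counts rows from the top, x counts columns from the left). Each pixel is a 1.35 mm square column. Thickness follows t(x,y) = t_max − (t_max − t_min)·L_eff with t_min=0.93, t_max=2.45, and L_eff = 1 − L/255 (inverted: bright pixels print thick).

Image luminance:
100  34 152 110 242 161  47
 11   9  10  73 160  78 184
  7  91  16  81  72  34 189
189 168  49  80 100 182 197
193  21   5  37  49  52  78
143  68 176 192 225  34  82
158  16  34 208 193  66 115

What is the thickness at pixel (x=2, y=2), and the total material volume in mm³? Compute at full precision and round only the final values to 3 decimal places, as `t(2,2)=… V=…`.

t(2,2)=1.025 V=137.054

span = t_max - t_min = 2.45 - 0.93 = 1.520
L(2,2) = 16, L_eff = 1 - 16/255 = 0.937255 (inverted)
t(2,2) = 2.45 - 1.520·0.937255 = 1.025
Σt over all 7·7 pixels = 639209/8500 ≈ 75.2010588
V = pitch²·Σt = 1.35²·639209/8500 = 137.054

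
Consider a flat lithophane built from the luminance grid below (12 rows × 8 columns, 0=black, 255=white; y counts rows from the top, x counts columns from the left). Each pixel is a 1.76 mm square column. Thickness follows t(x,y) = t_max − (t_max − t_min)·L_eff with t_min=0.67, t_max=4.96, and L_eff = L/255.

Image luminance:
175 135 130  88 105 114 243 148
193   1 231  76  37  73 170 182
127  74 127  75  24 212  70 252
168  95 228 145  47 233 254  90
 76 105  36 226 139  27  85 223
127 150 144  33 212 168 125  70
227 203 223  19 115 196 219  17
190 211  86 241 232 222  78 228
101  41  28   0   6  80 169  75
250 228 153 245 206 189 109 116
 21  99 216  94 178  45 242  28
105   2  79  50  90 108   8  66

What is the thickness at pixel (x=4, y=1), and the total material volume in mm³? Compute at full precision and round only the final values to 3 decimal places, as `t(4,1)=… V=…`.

span = t_max - t_min = 4.96 - 0.67 = 4.290
L(4,1) = 37, L_eff = 37/255 = 0.145098
t(4,1) = 4.96 - 4.290·0.145098 = 4.338
Σt over all 12·8 pixels = 1136937/4250 ≈ 267.5145882
V = pitch²·Σt = 1.76²·1136937/4250 = 828.653

t(4,1)=4.338 V=828.653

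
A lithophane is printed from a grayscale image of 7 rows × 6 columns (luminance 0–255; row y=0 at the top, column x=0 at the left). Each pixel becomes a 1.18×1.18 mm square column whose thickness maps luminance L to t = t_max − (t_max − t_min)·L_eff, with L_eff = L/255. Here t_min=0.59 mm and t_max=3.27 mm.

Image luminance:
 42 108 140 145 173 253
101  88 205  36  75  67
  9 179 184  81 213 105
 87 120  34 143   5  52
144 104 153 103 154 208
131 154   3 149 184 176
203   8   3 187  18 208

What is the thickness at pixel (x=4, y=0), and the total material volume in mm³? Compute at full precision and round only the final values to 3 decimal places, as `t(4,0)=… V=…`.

span = t_max - t_min = 3.27 - 0.59 = 2.680
L(4,0) = 173, L_eff = 173/255 = 0.678431
t(4,0) = 3.27 - 2.680·0.678431 = 1.452
Σt over all 7·6 pixels = 72653/850 ≈ 85.4741176
V = pitch²·Σt = 1.18²·72653/850 = 119.014

t(4,0)=1.452 V=119.014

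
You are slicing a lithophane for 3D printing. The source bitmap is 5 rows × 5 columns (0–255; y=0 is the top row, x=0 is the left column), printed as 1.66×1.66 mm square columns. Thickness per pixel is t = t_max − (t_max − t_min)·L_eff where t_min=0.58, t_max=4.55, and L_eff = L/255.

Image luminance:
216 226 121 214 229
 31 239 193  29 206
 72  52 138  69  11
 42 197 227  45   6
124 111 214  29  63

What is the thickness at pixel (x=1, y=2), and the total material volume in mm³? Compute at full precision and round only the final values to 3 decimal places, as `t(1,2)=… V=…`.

t(1,2)=3.740 V=180.285

span = t_max - t_min = 4.55 - 0.58 = 3.970
L(1,2) = 52, L_eff = 52/255 = 0.203922
t(1,2) = 4.55 - 3.970·0.203922 = 3.740
Σt over all 5·5 pixels = 1668337/25500 ≈ 65.4249804
V = pitch²·Σt = 1.66²·1668337/25500 = 180.285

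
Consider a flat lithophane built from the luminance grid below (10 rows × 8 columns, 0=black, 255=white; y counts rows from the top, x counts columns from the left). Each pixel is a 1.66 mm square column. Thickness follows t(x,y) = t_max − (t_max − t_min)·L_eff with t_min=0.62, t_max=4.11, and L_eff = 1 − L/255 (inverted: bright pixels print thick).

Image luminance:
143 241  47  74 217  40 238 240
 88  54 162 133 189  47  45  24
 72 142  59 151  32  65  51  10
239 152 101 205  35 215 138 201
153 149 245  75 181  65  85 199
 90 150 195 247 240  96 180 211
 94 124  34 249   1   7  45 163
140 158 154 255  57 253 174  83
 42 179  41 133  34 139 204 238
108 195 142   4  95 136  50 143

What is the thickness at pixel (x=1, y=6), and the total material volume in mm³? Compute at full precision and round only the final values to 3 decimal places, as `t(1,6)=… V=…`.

t(1,6)=2.317 V=524.565

span = t_max - t_min = 4.11 - 0.62 = 3.490
L(1,6) = 124, L_eff = 1 - 124/255 = 0.513725 (inverted)
t(1,6) = 4.11 - 3.490·0.513725 = 2.317
Σt over all 10·8 pixels = 57109/300 ≈ 190.3633333
V = pitch²·Σt = 1.66²·57109/300 = 524.565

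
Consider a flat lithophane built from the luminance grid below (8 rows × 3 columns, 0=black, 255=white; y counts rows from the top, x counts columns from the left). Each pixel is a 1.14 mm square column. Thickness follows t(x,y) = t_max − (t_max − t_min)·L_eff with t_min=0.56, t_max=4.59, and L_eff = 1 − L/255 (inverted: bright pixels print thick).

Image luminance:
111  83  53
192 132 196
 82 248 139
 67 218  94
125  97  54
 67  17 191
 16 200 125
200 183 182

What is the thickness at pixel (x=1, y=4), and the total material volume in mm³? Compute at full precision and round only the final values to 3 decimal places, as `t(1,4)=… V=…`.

t(1,4)=2.093 V=80.562

span = t_max - t_min = 4.59 - 0.56 = 4.030
L(1,4) = 97, L_eff = 1 - 97/255 = 0.619608 (inverted)
t(1,4) = 4.59 - 4.030·0.619608 = 2.093
Σt over all 8·3 pixels = 131728/2125 ≈ 61.9896471
V = pitch²·Σt = 1.14²·131728/2125 = 80.562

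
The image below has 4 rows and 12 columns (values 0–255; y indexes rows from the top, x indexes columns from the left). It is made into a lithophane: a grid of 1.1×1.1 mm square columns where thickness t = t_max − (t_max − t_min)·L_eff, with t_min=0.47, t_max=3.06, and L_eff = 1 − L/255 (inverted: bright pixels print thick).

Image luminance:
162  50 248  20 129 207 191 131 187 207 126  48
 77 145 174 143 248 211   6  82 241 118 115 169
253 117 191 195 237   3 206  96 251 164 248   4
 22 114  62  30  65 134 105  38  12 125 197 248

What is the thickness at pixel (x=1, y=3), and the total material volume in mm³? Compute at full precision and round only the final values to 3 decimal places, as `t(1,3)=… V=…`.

t(1,3)=1.628 V=107.820

span = t_max - t_min = 3.06 - 0.47 = 2.590
L(1,3) = 114, L_eff = 1 - 114/255 = 0.552941 (inverted)
t(1,3) = 3.06 - 2.590·0.552941 = 1.628
Σt over all 4·12 pixels = 189354/2125 ≈ 89.1077647
V = pitch²·Σt = 1.1²·189354/2125 = 107.820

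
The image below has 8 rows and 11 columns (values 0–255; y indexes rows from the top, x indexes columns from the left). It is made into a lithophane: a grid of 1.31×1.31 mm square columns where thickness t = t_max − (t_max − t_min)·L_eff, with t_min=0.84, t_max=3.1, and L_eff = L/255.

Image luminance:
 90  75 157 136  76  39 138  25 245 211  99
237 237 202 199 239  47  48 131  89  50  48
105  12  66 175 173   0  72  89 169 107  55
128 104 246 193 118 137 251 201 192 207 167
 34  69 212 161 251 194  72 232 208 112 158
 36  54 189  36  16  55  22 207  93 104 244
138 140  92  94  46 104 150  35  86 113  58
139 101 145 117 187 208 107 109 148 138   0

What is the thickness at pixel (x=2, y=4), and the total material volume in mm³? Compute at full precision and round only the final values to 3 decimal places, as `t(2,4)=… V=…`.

t(2,4)=1.221 V=300.864

span = t_max - t_min = 3.1 - 0.84 = 2.260
L(2,4) = 212, L_eff = 212/255 = 0.831373
t(2,4) = 3.1 - 2.260·0.831373 = 1.221
Σt over all 8·11 pixels = 131489/750 ≈ 175.3186667
V = pitch²·Σt = 1.31²·131489/750 = 300.864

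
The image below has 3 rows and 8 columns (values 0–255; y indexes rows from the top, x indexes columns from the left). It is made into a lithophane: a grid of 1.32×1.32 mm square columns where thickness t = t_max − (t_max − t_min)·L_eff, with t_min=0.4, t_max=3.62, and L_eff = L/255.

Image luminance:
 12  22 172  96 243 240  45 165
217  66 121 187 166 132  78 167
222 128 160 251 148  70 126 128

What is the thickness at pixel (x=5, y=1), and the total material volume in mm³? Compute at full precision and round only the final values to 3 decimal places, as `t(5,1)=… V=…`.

span = t_max - t_min = 3.62 - 0.4 = 3.220
L(5,1) = 132, L_eff = 132/255 = 0.517647
t(5,1) = 3.62 - 3.220·0.517647 = 1.953
Σt over all 3·8 pixels = 283219/6375 ≈ 44.4265098
V = pitch²·Σt = 1.32²·283219/6375 = 77.409

t(5,1)=1.953 V=77.409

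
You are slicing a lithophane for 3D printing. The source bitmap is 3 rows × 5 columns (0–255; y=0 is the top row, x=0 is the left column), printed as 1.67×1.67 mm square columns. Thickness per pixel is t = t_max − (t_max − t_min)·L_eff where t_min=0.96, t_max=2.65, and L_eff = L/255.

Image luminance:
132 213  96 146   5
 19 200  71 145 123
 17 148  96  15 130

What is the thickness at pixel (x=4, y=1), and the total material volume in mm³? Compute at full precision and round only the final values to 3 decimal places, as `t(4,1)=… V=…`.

t(4,1)=1.835 V=82.099

span = t_max - t_min = 2.65 - 0.96 = 1.690
L(4,1) = 123, L_eff = 123/255 = 0.482353
t(4,1) = 2.65 - 1.690·0.482353 = 1.835
Σt over all 3·5 pixels = 750661/25500 ≈ 29.4376863
V = pitch²·Σt = 1.67²·750661/25500 = 82.099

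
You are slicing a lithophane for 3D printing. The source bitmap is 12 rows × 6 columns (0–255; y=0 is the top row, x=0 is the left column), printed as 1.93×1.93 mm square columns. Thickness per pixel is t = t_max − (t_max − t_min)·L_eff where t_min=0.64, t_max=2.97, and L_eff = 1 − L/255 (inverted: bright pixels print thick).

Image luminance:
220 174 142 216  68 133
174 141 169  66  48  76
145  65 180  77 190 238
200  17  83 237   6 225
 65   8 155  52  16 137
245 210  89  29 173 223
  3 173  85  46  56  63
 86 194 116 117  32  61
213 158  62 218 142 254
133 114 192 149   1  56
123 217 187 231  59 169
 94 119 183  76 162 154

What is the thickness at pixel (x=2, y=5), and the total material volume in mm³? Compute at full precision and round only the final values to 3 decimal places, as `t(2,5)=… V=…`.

t(2,5)=1.453 V=484.428

span = t_max - t_min = 2.97 - 0.64 = 2.330
L(2,5) = 89, L_eff = 1 - 89/255 = 0.650980 (inverted)
t(2,5) = 2.97 - 2.330·0.650980 = 1.453
Σt over all 12·6 pixels = 331631/2550 ≈ 130.0513725
V = pitch²·Σt = 1.93²·331631/2550 = 484.428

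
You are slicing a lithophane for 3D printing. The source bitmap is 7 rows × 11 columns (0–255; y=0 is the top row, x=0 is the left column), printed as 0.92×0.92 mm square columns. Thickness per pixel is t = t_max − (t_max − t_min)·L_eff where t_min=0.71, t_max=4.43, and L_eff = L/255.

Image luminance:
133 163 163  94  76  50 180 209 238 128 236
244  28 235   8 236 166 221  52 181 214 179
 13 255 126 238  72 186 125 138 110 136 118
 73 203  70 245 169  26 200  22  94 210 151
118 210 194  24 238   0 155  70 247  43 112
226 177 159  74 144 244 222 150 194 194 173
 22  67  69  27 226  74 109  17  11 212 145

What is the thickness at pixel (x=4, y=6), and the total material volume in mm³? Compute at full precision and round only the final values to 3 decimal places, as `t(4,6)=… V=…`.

span = t_max - t_min = 4.43 - 0.71 = 3.720
L(4,6) = 226, L_eff = 226/255 = 0.886275
t(4,6) = 4.43 - 3.720·0.886275 = 1.133
Σt over all 7·11 pixels = 184.126
V = pitch²·Σt = 0.92²·184.126 = 155.844

t(4,6)=1.133 V=155.844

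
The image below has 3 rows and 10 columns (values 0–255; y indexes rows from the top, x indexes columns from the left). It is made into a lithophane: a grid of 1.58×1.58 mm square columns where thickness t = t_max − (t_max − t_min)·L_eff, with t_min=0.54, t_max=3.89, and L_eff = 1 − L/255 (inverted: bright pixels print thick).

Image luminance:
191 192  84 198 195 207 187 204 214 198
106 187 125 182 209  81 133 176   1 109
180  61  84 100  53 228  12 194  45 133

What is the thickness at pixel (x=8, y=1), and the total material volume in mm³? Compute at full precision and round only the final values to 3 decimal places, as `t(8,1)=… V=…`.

t(8,1)=0.553 V=180.447

span = t_max - t_min = 3.89 - 0.54 = 3.350
L(8,1) = 1, L_eff = 1 - 1/255 = 0.996078 (inverted)
t(8,1) = 3.89 - 3.350·0.996078 = 0.553
Σt over all 3·10 pixels = 122881/1700 ≈ 72.2829412
V = pitch²·Σt = 1.58²·122881/1700 = 180.447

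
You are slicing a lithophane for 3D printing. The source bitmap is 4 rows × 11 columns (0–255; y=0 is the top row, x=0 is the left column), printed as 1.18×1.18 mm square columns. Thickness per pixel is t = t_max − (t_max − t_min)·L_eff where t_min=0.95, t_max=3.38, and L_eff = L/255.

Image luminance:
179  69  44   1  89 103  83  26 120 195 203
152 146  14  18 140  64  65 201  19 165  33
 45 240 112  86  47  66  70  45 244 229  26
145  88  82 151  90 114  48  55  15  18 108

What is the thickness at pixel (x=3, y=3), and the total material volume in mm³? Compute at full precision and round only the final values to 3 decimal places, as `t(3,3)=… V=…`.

span = t_max - t_min = 3.38 - 0.95 = 2.430
L(3,3) = 151, L_eff = 151/255 = 0.592157
t(3,3) = 3.38 - 2.430·0.592157 = 1.941
Σt over all 4·11 pixels = 919627/8500 ≈ 108.1914118
V = pitch²·Σt = 1.18²·919627/8500 = 150.646

t(3,3)=1.941 V=150.646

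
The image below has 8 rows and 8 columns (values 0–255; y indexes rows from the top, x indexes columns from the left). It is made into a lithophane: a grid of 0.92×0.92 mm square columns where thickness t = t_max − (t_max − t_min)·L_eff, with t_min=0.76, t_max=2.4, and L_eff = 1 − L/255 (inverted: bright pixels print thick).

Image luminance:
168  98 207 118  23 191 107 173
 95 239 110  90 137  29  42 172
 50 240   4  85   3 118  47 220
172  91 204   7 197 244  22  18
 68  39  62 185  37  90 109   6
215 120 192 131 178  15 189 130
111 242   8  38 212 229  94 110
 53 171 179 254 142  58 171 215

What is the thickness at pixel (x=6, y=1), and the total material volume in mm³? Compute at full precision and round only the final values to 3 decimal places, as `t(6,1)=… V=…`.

span = t_max - t_min = 2.4 - 0.76 = 1.640
L(6,1) = 42, L_eff = 1 - 42/255 = 0.835294 (inverted)
t(6,1) = 2.4 - 1.640·0.835294 = 1.030
Σt over all 8·8 pixels = 628814/6375 ≈ 98.6374902
V = pitch²·Σt = 0.92²·628814/6375 = 83.487

t(6,1)=1.030 V=83.487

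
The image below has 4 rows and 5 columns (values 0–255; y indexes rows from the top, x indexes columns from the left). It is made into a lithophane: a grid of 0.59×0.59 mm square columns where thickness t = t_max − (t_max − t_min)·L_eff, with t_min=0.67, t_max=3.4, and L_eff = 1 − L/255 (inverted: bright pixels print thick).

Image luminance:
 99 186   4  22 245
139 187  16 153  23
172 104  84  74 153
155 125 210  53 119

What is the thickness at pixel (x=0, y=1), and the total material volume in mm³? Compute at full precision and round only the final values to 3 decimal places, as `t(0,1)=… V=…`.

span = t_max - t_min = 3.4 - 0.67 = 2.730
L(0,1) = 139, L_eff = 1 - 139/255 = 0.454902 (inverted)
t(0,1) = 3.4 - 2.730·0.454902 = 2.158
Σt over all 4·5 pixels = 325293/8500 ≈ 38.2697647
V = pitch²·Σt = 0.59²·325293/8500 = 13.322

t(0,1)=2.158 V=13.322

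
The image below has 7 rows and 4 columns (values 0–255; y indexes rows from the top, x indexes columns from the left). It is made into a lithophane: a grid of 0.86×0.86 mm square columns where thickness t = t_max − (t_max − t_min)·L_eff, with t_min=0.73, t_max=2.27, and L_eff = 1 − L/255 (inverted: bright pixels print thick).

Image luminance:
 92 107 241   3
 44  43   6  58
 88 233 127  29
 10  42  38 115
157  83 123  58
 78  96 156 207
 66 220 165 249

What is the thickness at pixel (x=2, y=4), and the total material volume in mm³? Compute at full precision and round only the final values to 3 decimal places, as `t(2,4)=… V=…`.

span = t_max - t_min = 2.27 - 0.73 = 1.540
L(2,4) = 123, L_eff = 1 - 123/255 = 0.517647 (inverted)
t(2,4) = 2.27 - 1.540·0.517647 = 1.473
Σt over all 7·4 pixels = 81088/2125 ≈ 38.1590588
V = pitch²·Σt = 0.86²·81088/2125 = 28.222

t(2,4)=1.473 V=28.222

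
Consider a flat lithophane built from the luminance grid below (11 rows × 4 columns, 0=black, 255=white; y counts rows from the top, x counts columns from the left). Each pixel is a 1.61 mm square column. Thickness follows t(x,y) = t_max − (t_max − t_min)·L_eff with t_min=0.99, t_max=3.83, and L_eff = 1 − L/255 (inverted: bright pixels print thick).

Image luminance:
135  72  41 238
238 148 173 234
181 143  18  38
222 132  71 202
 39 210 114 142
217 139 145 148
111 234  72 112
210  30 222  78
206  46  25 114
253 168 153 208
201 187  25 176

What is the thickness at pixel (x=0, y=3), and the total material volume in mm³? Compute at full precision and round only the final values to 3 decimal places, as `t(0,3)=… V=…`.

span = t_max - t_min = 3.83 - 0.99 = 2.840
L(0,3) = 222, L_eff = 1 - 222/255 = 0.129412 (inverted)
t(0,3) = 3.83 - 2.840·0.129412 = 3.462
Σt over all 11·4 pixels = 722936/6375 ≈ 113.4017255
V = pitch²·Σt = 1.61²·722936/6375 = 293.949

t(0,3)=3.462 V=293.949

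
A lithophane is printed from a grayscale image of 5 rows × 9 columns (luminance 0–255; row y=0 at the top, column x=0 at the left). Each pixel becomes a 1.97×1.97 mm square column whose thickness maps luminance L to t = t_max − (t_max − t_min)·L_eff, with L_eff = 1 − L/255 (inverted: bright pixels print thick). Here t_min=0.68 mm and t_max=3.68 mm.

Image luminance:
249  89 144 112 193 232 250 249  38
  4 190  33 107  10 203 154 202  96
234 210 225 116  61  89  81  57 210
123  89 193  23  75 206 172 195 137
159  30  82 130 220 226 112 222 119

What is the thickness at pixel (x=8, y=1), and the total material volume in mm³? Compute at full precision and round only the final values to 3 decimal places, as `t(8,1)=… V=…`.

t(8,1)=1.809 V=408.727

span = t_max - t_min = 3.68 - 0.68 = 3.000
L(8,1) = 96, L_eff = 1 - 96/255 = 0.623529 (inverted)
t(8,1) = 3.68 - 3.000·0.623529 = 1.809
Σt over all 5·9 pixels = 8952/85 ≈ 105.3176471
V = pitch²·Σt = 1.97²·8952/85 = 408.727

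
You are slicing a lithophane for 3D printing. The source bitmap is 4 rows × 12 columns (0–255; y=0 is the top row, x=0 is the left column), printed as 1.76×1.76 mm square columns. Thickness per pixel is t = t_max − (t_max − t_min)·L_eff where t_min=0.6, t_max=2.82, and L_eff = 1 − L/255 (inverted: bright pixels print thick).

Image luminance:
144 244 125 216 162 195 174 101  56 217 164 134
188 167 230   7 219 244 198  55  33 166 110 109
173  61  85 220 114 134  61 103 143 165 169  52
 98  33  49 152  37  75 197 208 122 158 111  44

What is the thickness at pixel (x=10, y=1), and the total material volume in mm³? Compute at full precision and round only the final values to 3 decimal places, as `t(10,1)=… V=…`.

span = t_max - t_min = 2.82 - 0.6 = 2.220
L(10,1) = 110, L_eff = 1 - 110/255 = 0.568627 (inverted)
t(10,1) = 2.82 - 2.220·0.568627 = 1.558
Σt over all 4·12 pixels = 180007/2125 ≈ 84.7091765
V = pitch²·Σt = 1.76²·180007/2125 = 262.395

t(10,1)=1.558 V=262.395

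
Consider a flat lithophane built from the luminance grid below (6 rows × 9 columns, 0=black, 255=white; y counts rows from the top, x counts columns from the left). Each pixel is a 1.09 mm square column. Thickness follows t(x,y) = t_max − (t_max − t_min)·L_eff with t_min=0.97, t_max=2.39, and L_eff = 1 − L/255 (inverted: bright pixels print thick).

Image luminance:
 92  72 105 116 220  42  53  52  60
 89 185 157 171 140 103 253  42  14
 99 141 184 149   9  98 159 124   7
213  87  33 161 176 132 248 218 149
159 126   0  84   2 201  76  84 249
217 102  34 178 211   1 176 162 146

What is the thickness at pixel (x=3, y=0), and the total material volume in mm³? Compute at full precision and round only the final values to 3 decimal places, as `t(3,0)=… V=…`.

span = t_max - t_min = 2.39 - 0.97 = 1.420
L(3,0) = 116, L_eff = 1 - 116/255 = 0.545098 (inverted)
t(3,0) = 2.39 - 1.420·0.545098 = 1.616
Σt over all 6·9 pixels = 188946/2125 ≈ 88.9157647
V = pitch²·Σt = 1.09²·188946/2125 = 105.641

t(3,0)=1.616 V=105.641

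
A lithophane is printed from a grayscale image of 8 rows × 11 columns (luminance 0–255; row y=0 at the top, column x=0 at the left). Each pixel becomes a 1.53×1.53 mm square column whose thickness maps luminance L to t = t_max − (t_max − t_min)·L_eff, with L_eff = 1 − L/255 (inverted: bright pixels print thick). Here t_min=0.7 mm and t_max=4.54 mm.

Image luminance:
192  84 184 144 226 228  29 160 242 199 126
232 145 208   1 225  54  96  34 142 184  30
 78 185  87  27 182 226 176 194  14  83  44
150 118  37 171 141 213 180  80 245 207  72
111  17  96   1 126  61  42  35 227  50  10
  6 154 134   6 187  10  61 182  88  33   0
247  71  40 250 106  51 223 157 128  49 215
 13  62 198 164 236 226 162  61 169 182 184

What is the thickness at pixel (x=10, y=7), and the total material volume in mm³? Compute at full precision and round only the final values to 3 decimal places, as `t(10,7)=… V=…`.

t(10,7)=3.471 V=528.649

span = t_max - t_min = 4.54 - 0.7 = 3.840
L(10,7) = 184, L_eff = 1 - 184/255 = 0.278431 (inverted)
t(10,7) = 4.54 - 3.840·0.278431 = 3.471
Σt over all 8·11 pixels = 479892/2125 ≈ 225.8315294
V = pitch²·Σt = 1.53²·479892/2125 = 528.649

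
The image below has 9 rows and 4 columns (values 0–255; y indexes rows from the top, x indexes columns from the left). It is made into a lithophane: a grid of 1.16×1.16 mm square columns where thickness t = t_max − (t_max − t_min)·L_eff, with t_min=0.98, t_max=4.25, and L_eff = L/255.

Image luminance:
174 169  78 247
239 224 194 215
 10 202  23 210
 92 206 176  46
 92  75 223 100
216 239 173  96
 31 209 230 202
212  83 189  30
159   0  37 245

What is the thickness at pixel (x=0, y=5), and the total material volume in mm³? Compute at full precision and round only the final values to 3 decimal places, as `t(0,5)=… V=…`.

span = t_max - t_min = 4.25 - 0.98 = 3.270
L(0,5) = 216, L_eff = 216/255 = 0.847059
t(0,5) = 4.25 - 3.270·0.847059 = 1.480
Σt over all 9·4 pixels = 358893/4250 ≈ 84.4454118
V = pitch²·Σt = 1.16²·358893/4250 = 113.630

t(0,5)=1.480 V=113.630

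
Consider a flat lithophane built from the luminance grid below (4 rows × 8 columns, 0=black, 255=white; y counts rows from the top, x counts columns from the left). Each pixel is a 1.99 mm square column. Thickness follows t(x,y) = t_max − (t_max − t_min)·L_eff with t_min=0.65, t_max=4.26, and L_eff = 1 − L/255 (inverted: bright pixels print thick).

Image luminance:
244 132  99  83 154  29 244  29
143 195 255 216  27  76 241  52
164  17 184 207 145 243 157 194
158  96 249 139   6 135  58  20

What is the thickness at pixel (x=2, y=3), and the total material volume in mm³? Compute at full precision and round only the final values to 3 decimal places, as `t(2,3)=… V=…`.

span = t_max - t_min = 4.26 - 0.65 = 3.610
L(2,3) = 249, L_eff = 1 - 249/255 = 0.023529 (inverted)
t(2,3) = 4.26 - 3.610·0.023529 = 4.175
Σt over all 4·8 pixels = 2115551/25500 ≈ 82.9627843
V = pitch²·Σt = 1.99²·2115551/25500 = 328.541

t(2,3)=4.175 V=328.541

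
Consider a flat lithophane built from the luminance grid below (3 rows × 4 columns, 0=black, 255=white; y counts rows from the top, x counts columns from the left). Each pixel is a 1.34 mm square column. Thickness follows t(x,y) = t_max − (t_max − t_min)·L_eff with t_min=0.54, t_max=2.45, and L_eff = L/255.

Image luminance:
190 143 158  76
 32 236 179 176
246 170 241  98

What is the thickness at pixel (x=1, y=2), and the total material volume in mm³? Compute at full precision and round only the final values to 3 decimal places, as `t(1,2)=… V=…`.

t(1,2)=1.177 V=26.632

span = t_max - t_min = 2.45 - 0.54 = 1.910
L(1,2) = 170, L_eff = 170/255 = 0.666667
t(1,2) = 2.45 - 1.910·0.666667 = 1.177
Σt over all 3·4 pixels = 75641/5100 ≈ 14.8315686
V = pitch²·Σt = 1.34²·75641/5100 = 26.632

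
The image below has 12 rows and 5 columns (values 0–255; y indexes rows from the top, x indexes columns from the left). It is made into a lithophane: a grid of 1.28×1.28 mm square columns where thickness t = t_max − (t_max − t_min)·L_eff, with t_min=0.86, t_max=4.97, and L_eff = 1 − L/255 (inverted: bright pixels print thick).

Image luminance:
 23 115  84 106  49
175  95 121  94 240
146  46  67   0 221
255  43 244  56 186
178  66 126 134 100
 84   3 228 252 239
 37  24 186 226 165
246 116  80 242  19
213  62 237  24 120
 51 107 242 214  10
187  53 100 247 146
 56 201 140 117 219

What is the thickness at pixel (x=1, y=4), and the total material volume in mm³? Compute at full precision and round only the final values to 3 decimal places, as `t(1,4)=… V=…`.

span = t_max - t_min = 4.97 - 0.86 = 4.110
L(1,4) = 66, L_eff = 1 - 66/255 = 0.741176 (inverted)
t(1,4) = 4.97 - 4.110·0.741176 = 1.924
Σt over all 12·5 pixels = 1515831/8500 ≈ 178.3330588
V = pitch²·Σt = 1.28²·1515831/8500 = 292.181

t(1,4)=1.924 V=292.181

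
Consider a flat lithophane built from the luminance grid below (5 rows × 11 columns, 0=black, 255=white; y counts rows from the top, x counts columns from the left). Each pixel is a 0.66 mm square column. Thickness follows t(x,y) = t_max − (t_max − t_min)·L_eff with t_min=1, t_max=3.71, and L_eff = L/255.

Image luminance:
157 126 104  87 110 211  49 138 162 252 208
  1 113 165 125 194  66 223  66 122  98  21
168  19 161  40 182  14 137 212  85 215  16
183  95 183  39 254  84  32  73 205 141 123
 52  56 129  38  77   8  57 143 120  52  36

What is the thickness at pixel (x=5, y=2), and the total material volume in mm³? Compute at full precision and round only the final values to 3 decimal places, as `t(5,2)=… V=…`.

span = t_max - t_min = 3.71 - 1 = 2.710
L(5,2) = 14, L_eff = 14/255 = 0.054902
t(5,2) = 3.71 - 2.710·0.054902 = 3.561
Σt over all 5·11 pixels = 1757879/12750 ≈ 137.8728627
V = pitch²·Σt = 0.66²·1757879/12750 = 60.057

t(5,2)=3.561 V=60.057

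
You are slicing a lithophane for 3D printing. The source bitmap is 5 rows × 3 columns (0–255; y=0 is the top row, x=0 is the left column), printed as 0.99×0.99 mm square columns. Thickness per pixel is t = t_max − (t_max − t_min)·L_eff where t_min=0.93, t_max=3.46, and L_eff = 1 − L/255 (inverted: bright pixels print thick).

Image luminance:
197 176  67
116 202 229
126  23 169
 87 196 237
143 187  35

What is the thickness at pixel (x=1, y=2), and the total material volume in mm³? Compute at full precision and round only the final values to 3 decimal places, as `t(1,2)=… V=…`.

t(1,2)=1.158 V=34.968

span = t_max - t_min = 3.46 - 0.93 = 2.530
L(1,2) = 23, L_eff = 1 - 23/255 = 0.909804 (inverted)
t(1,2) = 3.46 - 2.530·0.909804 = 1.158
Σt over all 5·3 pixels = 60653/1700 ≈ 35.6782353
V = pitch²·Σt = 0.99²·60653/1700 = 34.968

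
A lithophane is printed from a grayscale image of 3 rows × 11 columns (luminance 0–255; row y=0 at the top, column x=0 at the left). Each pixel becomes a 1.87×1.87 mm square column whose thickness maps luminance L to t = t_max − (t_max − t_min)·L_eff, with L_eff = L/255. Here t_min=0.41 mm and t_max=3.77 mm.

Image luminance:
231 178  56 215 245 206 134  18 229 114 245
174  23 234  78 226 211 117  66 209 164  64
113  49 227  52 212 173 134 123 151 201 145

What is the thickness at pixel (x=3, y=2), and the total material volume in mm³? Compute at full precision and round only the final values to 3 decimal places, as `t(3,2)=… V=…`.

t(3,2)=3.085 V=203.882

span = t_max - t_min = 3.77 - 0.41 = 3.360
L(3,2) = 52, L_eff = 52/255 = 0.203922
t(3,2) = 3.77 - 3.360·0.203922 = 3.085
Σt over all 3·11 pixels = 495581/8500 ≈ 58.3036471
V = pitch²·Σt = 1.87²·495581/8500 = 203.882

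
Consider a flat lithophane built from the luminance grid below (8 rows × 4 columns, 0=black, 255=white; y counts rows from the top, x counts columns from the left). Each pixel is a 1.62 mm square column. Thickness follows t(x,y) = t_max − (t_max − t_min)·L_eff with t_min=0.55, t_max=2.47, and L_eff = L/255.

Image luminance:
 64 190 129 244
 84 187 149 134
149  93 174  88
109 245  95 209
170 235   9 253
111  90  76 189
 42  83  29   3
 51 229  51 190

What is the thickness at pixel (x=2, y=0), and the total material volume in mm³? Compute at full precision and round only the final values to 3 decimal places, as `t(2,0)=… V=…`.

t(2,0)=1.499 V=125.349

span = t_max - t_min = 2.47 - 0.55 = 1.920
L(2,0) = 129, L_eff = 129/255 = 0.505882
t(2,0) = 2.47 - 1.920·0.505882 = 1.499
Σt over all 8·4 pixels = 101496/2125 ≈ 47.7628235
V = pitch²·Σt = 1.62²·101496/2125 = 125.349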